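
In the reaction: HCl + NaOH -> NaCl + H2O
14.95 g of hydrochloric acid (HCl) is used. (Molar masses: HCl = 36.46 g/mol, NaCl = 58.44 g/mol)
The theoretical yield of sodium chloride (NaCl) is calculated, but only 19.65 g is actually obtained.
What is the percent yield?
Moles of HCl = 14.95 g ÷ 36.46 g/mol = 0.410038 mol
Mole ratio: 1 mol NaCl / 1 mol HCl
Moles of NaCl = 0.410038 × (1/1) = 0.410038 mol
Theoretical yield = 0.410038 mol × 58.44 g/mol = 23.963 g
Actual yield = 19.65 g
Percent yield = (19.65 / 23.963) × 100% = 82.0%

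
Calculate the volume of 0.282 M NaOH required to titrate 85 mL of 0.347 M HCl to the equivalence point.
V_{base} = 104.6 mL

At equivalence: moles acid = moles base.
moles HCl = 0.347 M × 0.085 L = 0.029495 mol
V_NaOH = 0.029495 mol ÷ 0.282 M = 0.1046 L = 104.6 mL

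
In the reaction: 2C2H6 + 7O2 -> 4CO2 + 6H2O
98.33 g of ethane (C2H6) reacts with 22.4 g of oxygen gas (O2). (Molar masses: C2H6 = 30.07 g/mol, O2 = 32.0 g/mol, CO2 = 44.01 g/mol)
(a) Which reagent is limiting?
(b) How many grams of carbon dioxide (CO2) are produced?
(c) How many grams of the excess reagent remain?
(a) O2, (b) 17.6 g, (c) 92.32 g

Moles of C2H6 = 98.33 g ÷ 30.07 g/mol = 3.27004 mol
Moles of O2 = 22.4 g ÷ 32.0 g/mol = 0.7 mol
Moles ÷ coefficient: C2H6: 3.27004/2 = 1.635, O2: 0.7/7 = 0.1
(a) O2 has the smaller value, so O2 is the limiting reagent.
(b) Moles of CO2 = 0.7 mol O2 × (4/7) = 0.4 mol; mass = 0.4 mol × 44.01 g/mol = 17.6 g
(c) C2H6 consumed = 0.7 × (2/7) = 0.2 mol; remaining = 3.27004 − 0.2 = 3.07004 mol; mass = 3.07004 mol × 30.07 g/mol = 92.32 g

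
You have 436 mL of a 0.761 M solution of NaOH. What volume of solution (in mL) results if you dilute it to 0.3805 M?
Using M₁V₁ = M₂V₂:
0.761 × 436 = 0.3805 × V₂
V₂ = (0.761 × 436) / 0.3805 = 872 mL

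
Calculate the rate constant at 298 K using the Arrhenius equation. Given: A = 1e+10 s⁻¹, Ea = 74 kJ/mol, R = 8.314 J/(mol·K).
1.07e-03 s⁻¹

k = A·exp(-Ea/(R·T)) = 1e+10·exp(-74000/(8.314·298)) = 1e+10·exp(-29.8680) = 1e+10·1.0679e-13 = 1.07e-03 s⁻¹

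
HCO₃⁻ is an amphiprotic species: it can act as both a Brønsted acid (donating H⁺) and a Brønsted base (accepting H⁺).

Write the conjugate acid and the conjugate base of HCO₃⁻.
Conjugate acid: H₂CO₃, Conjugate base: CO₃²⁻

As an acid: HCO₃⁻ → H⁺ + CO₃²⁻, so the conjugate base is CO₃²⁻.
As a base: HCO₃⁻ + H⁺ → H₂CO₃, so the conjugate acid is H₂CO₃.

Conjugate acid-base pairs differ by one H⁺. Ka × Kb = Kw for a conjugate pair.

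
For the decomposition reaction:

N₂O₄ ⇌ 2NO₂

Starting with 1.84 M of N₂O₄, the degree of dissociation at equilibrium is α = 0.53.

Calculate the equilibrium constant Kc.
K_c = 4.3988

x = α·[A]₀ = 0.53 × 1.84 = 0.9752 M dissociated.
At eq: [N₂O₄] = 1.84 − 0.9752 = 0.8648 M; [NO₂] = 2x = 1.95 M.
Kc = [NO₂]²/[N₂O₄] = (1.95)²/0.8648 = 4.399.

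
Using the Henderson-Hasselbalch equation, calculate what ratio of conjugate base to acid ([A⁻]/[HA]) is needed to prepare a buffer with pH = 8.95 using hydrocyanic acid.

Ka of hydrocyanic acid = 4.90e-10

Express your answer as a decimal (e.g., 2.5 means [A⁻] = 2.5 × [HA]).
[A⁻]/[HA] = 0.437

pKa = −log(4.90e-10) = 9.3098. pH = pKa + log([A⁻]/[HA]). 8.95 = 9.3098 + log(ratio). log(ratio) = 8.95 − 9.3098 = -0.3598. ratio = 10^(-0.3598) = 0.437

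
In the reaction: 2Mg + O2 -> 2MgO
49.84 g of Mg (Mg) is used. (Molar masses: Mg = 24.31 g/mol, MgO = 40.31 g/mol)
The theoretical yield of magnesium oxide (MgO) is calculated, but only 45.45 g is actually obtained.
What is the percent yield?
Moles of Mg = 49.84 g ÷ 24.31 g/mol = 2.05019 mol
Mole ratio: 2 mol MgO / 2 mol Mg
Moles of MgO = 2.05019 × (2/2) = 2.05019 mol
Theoretical yield = 2.05019 mol × 40.31 g/mol = 82.643 g
Actual yield = 45.45 g
Percent yield = (45.45 / 82.643) × 100% = 55.0%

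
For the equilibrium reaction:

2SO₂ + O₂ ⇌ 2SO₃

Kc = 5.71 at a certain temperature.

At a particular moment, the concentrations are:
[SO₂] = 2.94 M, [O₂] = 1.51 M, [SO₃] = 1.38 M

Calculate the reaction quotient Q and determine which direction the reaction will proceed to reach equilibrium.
Q = 0.146, Q < K, reaction proceeds forward (toward products)

Q = ([SO₃]^2) / ([SO₂]^2 × [O₂])
  = ((1.38)^2) / ((2.94)^2·(1.51)) = 1.9044/13.052 = 0.1459
Since Q = 0.1459 < Kc = 5.71, the reaction proceeds forward (toward products) to reach equilibrium.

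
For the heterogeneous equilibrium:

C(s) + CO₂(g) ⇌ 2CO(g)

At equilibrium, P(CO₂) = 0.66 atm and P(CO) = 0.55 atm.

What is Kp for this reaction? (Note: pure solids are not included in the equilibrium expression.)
K_p = 0.458

Solid C is excluded.
Kp = P(CO)²/P(CO₂) = (0.55)²/0.66 = 0.3025/0.66 = 0.458.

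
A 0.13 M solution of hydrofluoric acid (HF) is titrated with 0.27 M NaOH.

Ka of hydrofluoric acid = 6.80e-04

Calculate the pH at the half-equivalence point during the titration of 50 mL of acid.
pH = pKa = 3.17

At the half-equivalence point, [HA] = [A⁻], so by Henderson–Hasselbalch pH = pKa + log(1) = pKa.
pKa = −log(6.80e-04) = 3.17.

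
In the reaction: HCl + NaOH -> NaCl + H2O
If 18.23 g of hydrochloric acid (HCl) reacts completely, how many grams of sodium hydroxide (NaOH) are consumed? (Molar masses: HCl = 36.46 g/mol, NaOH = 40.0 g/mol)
Moles of HCl = 18.23 g ÷ 36.46 g/mol = 0.5 mol
Mole ratio: 1 mol NaOH / 1 mol HCl
Moles of NaOH = 0.5 × (1/1) = 0.5 mol
Mass of NaOH = 0.5 mol × 40.0 g/mol = 20 g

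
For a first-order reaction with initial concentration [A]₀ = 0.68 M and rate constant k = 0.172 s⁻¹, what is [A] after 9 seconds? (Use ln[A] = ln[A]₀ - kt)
0.1446 M

ln[A] = ln[A]₀ - k·t = ln(0.68) - (0.172)·(9) = -0.3857 - 1.5480 = -1.9337
[A] = e^(-1.9337) = 0.1446 M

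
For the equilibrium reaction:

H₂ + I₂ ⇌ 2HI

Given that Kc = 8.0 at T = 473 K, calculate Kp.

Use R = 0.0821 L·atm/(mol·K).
K_p = 8.0000

Δn = (moles gaseous products) − (moles gaseous reactants) = 0
T = 473 K; RT = 0.0821 × 473 = 38.8333
Kp = Kc·(RT)^Δn = 8.0 × (38.8333)^0 = 8.0 × 1 = 8.0000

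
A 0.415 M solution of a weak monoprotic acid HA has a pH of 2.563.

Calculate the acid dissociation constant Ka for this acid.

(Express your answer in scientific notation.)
K_a = 1.81e-05

[H⁺] = 10^(−pH) = 10^(−2.563) = 2.735e-03 M. For HA ⇌ H⁺ + A⁻, Ka = x²/(C − x) = (2.735e-03)²/(0.415 − 2.735e-03) = 1.81e-05.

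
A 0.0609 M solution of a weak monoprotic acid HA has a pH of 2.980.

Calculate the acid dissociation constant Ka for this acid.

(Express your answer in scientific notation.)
K_a = 1.83e-05

[H⁺] = 10^(−pH) = 10^(−2.980) = 1.047e-03 M. For HA ⇌ H⁺ + A⁻, Ka = x²/(C − x) = (1.047e-03)²/(0.0609 − 1.047e-03) = 1.83e-05.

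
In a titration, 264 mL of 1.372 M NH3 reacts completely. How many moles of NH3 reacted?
Moles = Molarity × Volume (L)
Moles = 1.372 M × 0.264 L = 0.3622 mol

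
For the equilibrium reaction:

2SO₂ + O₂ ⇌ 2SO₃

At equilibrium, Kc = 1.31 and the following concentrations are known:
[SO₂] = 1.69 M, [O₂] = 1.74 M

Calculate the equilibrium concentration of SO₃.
[SO₃] = 2.5515 M

Kc = ([SO₃]^2) / ([SO₂]^2 × [O₂]) = 1.31
[SO₃]^2 = Kc · (reactant terms)/(other product terms) = 1.31 · 4.9696 / 1 = 6.5102
[SO₃] = (6.5102)^(1/2) = 2.5515 M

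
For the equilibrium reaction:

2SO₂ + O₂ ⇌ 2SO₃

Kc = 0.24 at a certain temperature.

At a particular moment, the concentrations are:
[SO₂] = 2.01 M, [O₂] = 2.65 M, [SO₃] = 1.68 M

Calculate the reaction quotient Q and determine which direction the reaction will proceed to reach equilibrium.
Q = 0.264, Q > K, reaction proceeds reverse (toward reactants)

Q = ([SO₃]^2) / ([SO₂]^2 × [O₂])
  = ((1.68)^2) / ((2.01)^2·(2.65)) = 2.8224/10.706 = 0.2636
Since Q = 0.2636 > Kc = 0.24, the reaction proceeds reverse (toward reactants) to reach equilibrium.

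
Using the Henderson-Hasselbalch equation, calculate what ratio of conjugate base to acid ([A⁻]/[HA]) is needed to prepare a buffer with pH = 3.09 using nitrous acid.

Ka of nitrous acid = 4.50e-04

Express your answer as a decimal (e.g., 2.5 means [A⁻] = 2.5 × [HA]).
[A⁻]/[HA] = 0.554

pKa = −log(4.50e-04) = 3.3468. pH = pKa + log([A⁻]/[HA]). 3.09 = 3.3468 + log(ratio). log(ratio) = 3.09 − 3.3468 = -0.2568. ratio = 10^(-0.2568) = 0.554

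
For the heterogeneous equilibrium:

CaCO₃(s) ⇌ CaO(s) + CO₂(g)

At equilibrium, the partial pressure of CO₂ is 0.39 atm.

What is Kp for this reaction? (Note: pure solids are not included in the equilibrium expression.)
K_p = 0.39

Solids (CaCO₃, CaO) have activity 1 and are excluded.
Kp = P(CO₂) = 0.39.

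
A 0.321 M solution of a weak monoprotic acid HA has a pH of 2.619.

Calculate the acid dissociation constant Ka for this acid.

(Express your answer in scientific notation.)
K_a = 1.81e-05

[H⁺] = 10^(−pH) = 10^(−2.619) = 2.404e-03 M. For HA ⇌ H⁺ + A⁻, Ka = x²/(C − x) = (2.404e-03)²/(0.321 − 2.404e-03) = 1.81e-05.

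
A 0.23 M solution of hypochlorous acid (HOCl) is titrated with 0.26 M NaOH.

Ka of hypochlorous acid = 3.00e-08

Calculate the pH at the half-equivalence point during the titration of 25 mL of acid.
pH = pKa = 7.52

At the half-equivalence point, [HA] = [A⁻], so by Henderson–Hasselbalch pH = pKa + log(1) = pKa.
pKa = −log(3.00e-08) = 7.52.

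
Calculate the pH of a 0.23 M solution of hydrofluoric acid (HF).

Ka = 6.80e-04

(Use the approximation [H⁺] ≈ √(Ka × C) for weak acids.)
pH = 1.90

[H⁺] = √(Ka × C) = √(6.80e-04 × 0.23) = 1.2506e-02. pH = -log(1.2506e-02)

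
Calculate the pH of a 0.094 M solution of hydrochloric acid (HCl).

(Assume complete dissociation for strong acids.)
pH = 1.03

[H⁺] = 0.094 M for strong acid. pH = -log[H⁺] = -log(0.094)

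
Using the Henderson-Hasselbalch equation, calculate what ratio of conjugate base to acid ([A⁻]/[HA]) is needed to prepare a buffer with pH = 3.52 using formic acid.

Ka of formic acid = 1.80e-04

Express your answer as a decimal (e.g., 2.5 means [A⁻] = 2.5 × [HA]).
[A⁻]/[HA] = 0.596

pKa = −log(1.80e-04) = 3.7447. pH = pKa + log([A⁻]/[HA]). 3.52 = 3.7447 + log(ratio). log(ratio) = 3.52 − 3.7447 = -0.2247. ratio = 10^(-0.2247) = 0.596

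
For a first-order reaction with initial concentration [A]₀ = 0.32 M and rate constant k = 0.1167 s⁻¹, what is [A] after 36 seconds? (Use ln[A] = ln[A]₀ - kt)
0.0048 M

ln[A] = ln[A]₀ - k·t = ln(0.32) - (0.1167)·(36) = -1.1394 - 4.2012 = -5.3406
[A] = e^(-5.3406) = 0.0048 M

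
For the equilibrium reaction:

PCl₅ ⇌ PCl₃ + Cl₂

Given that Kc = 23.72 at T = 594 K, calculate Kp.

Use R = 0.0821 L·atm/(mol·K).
K_p = 1.16e+03

Δn = (moles gaseous products) − (moles gaseous reactants) = 1
T = 594 K; RT = 0.0821 × 594 = 48.7674
Kp = Kc·(RT)^Δn = 23.72 × (48.7674)^1 = 23.72 × 48.7674 = 1.16e+03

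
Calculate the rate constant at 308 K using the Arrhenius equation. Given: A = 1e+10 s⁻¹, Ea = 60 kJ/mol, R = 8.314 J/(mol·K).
6.67e-01 s⁻¹

k = A·exp(-Ea/(R·T)) = 1e+10·exp(-60000/(8.314·308)) = 1e+10·exp(-23.4310) = 1e+10·6.6689e-11 = 6.67e-01 s⁻¹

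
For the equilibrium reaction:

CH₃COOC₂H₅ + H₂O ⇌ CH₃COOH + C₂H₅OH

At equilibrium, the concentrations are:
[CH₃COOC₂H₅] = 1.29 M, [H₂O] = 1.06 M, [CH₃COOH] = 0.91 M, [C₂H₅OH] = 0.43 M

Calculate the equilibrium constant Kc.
K_c = 0.2862

Kc = ([CH₃COOH] × [C₂H₅OH]) / ([CH₃COOC₂H₅] × [H₂O])
   = ((0.91)·(0.43)) / ((1.29)·(1.06))
   = 0.3913 / 1.3674 = 0.2862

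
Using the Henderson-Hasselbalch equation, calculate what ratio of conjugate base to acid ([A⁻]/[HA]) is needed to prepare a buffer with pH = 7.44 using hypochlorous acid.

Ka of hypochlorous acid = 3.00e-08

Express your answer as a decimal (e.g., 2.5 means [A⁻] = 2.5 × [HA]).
[A⁻]/[HA] = 0.826

pKa = −log(3.00e-08) = 7.5229. pH = pKa + log([A⁻]/[HA]). 7.44 = 7.5229 + log(ratio). log(ratio) = 7.44 − 7.5229 = -0.0829. ratio = 10^(-0.0829) = 0.826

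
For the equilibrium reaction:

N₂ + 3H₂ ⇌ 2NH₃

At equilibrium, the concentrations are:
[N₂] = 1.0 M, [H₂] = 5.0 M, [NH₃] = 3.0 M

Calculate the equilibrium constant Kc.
K_c = 0.0720

Kc = ([NH₃]^2) / ([N₂] × [H₂]^3)
   = ((3.0)^2) / ((1.0)·(5.0)^3)
   = 9 / 125 = 0.0720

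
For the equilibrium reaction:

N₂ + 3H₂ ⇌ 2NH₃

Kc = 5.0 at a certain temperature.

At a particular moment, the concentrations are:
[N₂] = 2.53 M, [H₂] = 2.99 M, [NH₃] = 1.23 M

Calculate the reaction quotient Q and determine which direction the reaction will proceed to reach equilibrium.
Q = 0.022, Q < K, reaction proceeds forward (toward products)

Q = ([NH₃]^2) / ([N₂] × [H₂]^3)
  = ((1.23)^2) / ((2.53)·(2.99)^3) = 1.5129/67.629 = 0.02237
Since Q = 0.02237 < Kc = 5.0, the reaction proceeds forward (toward products) to reach equilibrium.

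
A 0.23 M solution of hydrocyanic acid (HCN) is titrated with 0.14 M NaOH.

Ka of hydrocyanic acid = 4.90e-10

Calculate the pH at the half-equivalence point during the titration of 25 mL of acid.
pH = pKa = 9.31

At the half-equivalence point, [HA] = [A⁻], so by Henderson–Hasselbalch pH = pKa + log(1) = pKa.
pKa = −log(4.90e-10) = 9.31.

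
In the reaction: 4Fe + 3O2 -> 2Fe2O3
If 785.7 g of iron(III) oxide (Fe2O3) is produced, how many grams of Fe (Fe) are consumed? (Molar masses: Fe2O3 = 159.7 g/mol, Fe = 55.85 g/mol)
Moles of Fe2O3 = 785.7 g ÷ 159.7 g/mol = 4.91985 mol
Mole ratio: 4 mol Fe / 2 mol Fe2O3
Moles of Fe = 4.91985 × (4/2) = 9.8397 mol
Mass of Fe = 9.8397 mol × 55.85 g/mol = 549.5 g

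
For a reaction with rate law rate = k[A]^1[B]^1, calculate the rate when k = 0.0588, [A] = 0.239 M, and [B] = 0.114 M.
0.001602 M/s

rate = k·[A]^1·[B]^1 = 0.0588·(0.239)^1·(0.114)^1 = 0.0588·0.239·0.114 = 0.001602 M/s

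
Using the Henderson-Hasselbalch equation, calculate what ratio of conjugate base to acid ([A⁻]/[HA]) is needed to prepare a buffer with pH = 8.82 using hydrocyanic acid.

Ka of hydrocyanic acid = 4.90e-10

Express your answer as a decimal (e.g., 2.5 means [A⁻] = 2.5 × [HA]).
[A⁻]/[HA] = 0.324

pKa = −log(4.90e-10) = 9.3098. pH = pKa + log([A⁻]/[HA]). 8.82 = 9.3098 + log(ratio). log(ratio) = 8.82 − 9.3098 = -0.4898. ratio = 10^(-0.4898) = 0.324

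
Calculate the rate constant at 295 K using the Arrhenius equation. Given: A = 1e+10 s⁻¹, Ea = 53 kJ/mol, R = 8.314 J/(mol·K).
4.12e+00 s⁻¹

k = A·exp(-Ea/(R·T)) = 1e+10·exp(-53000/(8.314·295)) = 1e+10·exp(-21.6095) = 1e+10·4.1222e-10 = 4.12e+00 s⁻¹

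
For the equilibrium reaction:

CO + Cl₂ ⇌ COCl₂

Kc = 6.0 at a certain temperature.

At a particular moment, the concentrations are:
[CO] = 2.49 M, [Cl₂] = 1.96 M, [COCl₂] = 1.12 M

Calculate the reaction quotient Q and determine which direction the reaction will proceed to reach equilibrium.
Q = 0.229, Q < K, reaction proceeds forward (toward products)

Q = ([COCl₂]) / ([CO] × [Cl₂])
  = ((1.12)) / ((2.49)·(1.96)) = 1.12/4.8804 = 0.2295
Since Q = 0.2295 < Kc = 6.0, the reaction proceeds forward (toward products) to reach equilibrium.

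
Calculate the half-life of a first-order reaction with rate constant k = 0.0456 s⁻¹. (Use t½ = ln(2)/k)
15.20 s

t½ = ln(2)/k = 0.6931/0.0456 = 15.20 s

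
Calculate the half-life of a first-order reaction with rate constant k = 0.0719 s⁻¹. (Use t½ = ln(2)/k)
9.64 s

t½ = ln(2)/k = 0.6931/0.0719 = 9.64 s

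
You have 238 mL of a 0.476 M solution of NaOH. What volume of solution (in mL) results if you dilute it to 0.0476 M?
Using M₁V₁ = M₂V₂:
0.476 × 238 = 0.0476 × V₂
V₂ = (0.476 × 238) / 0.0476 = 2380 mL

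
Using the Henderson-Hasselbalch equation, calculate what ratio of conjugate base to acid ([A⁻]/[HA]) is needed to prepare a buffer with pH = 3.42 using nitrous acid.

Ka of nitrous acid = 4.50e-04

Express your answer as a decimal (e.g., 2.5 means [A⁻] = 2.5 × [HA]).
[A⁻]/[HA] = 1.184

pKa = −log(4.50e-04) = 3.3468. pH = pKa + log([A⁻]/[HA]). 3.42 = 3.3468 + log(ratio). log(ratio) = 3.42 − 3.3468 = 0.0732. ratio = 10^(0.0732) = 1.184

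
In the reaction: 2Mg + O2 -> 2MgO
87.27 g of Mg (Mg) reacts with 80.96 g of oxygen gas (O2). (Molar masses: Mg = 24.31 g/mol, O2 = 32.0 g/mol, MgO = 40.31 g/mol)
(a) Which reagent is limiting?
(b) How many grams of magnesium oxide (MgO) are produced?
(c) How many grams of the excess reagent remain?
(a) Mg, (b) 144.7 g, (c) 23.52 g

Moles of Mg = 87.27 g ÷ 24.31 g/mol = 3.58988 mol
Moles of O2 = 80.96 g ÷ 32.0 g/mol = 2.53 mol
Moles ÷ coefficient: Mg: 3.58988/2 = 1.795, O2: 2.53/1 = 2.53
(a) Mg has the smaller value, so Mg is the limiting reagent.
(b) Moles of MgO = 3.58988 mol Mg × (2/2) = 3.58988 mol; mass = 3.58988 mol × 40.31 g/mol = 144.7 g
(c) O2 consumed = 3.58988 × (1/2) = 1.79494 mol; remaining = 2.53 − 1.79494 = 0.73506 mol; mass = 0.73506 mol × 32.0 g/mol = 23.52 g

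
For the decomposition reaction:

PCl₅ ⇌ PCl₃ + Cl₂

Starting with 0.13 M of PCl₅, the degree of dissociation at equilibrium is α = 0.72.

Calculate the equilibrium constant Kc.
K_c = 0.2407

x = α·[A]₀ = 0.72 × 0.13 = 0.0936 M dissociated.
At eq: [PCl₅] = 0.13 − 0.0936 = 0.0364 M; [PCl₃] = [Cl₂] = x = 0.0936 M.
Kc = [PCl₃][Cl₂]/[PCl₅] = (0.0936)²/0.0364 = 0.2407.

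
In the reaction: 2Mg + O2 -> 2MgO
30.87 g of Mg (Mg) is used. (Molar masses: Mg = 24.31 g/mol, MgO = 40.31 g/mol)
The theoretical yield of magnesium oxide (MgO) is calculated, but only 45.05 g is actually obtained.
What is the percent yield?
Moles of Mg = 30.87 g ÷ 24.31 g/mol = 1.26985 mol
Mole ratio: 2 mol MgO / 2 mol Mg
Moles of MgO = 1.26985 × (2/2) = 1.26985 mol
Theoretical yield = 1.26985 mol × 40.31 g/mol = 51.188 g
Actual yield = 45.05 g
Percent yield = (45.05 / 51.188) × 100% = 88.0%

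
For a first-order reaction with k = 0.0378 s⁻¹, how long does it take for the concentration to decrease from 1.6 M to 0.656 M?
23.59 s

From ln[A] = ln[A]₀ - k·t: t = ln([A]₀/[A])/k = ln(1.6/0.656)/0.0378 = ln(2.4390)/0.0378 = 0.8916/0.0378 = 23.59 s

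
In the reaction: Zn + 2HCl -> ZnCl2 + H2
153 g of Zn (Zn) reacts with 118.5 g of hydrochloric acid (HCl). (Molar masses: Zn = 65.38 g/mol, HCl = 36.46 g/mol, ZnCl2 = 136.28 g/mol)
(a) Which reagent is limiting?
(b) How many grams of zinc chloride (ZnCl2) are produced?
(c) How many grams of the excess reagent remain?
(a) HCl, (b) 221.5 g, (c) 46.75 g

Moles of Zn = 153 g ÷ 65.38 g/mol = 2.34017 mol
Moles of HCl = 118.5 g ÷ 36.46 g/mol = 3.25014 mol
Moles ÷ coefficient: Zn: 2.34017/1 = 2.34, HCl: 3.25014/2 = 1.625
(a) HCl has the smaller value, so HCl is the limiting reagent.
(b) Moles of ZnCl2 = 3.25014 mol HCl × (1/2) = 1.62507 mol; mass = 1.62507 mol × 136.28 g/mol = 221.5 g
(c) Zn consumed = 3.25014 × (1/2) = 1.62507 mol; remaining = 2.34017 − 1.62507 = 0.715097 mol; mass = 0.715097 mol × 65.38 g/mol = 46.75 g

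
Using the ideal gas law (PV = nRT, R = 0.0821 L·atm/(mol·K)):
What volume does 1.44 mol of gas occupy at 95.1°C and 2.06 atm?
T = 95.1°C + 273.15 = 368.25 K
V = nRT/P = (1.44 × 0.0821 × 368.25) / 2.06
V = 21.13 L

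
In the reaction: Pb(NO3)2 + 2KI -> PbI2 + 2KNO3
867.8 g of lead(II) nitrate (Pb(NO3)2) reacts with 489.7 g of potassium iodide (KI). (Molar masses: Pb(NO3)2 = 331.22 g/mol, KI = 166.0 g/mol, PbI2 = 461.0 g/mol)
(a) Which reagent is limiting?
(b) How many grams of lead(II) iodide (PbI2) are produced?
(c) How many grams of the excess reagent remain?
(a) KI, (b) 680 g, (c) 379.3 g

Moles of Pb(NO3)2 = 867.8 g ÷ 331.22 g/mol = 2.62001 mol
Moles of KI = 489.7 g ÷ 166.0 g/mol = 2.95 mol
Moles ÷ coefficient: Pb(NO3)2: 2.62001/1 = 2.62, KI: 2.95/2 = 1.475
(a) KI has the smaller value, so KI is the limiting reagent.
(b) Moles of PbI2 = 2.95 mol KI × (1/2) = 1.475 mol; mass = 1.475 mol × 461.0 g/mol = 680 g
(c) Pb(NO3)2 consumed = 2.95 × (1/2) = 1.475 mol; remaining = 2.62001 − 1.475 = 1.14501 mol; mass = 1.14501 mol × 331.22 g/mol = 379.3 g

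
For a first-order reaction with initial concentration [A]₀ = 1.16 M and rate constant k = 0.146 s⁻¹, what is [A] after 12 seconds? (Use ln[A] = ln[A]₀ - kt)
0.2012 M

ln[A] = ln[A]₀ - k·t = ln(1.16) - (0.146)·(12) = 0.1484 - 1.7520 = -1.6036
[A] = e^(-1.6036) = 0.2012 M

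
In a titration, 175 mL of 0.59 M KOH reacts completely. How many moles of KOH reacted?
Moles = Molarity × Volume (L)
Moles = 0.59 M × 0.175 L = 0.1032 mol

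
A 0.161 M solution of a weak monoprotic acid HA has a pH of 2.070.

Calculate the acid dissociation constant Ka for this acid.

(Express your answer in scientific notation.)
K_a = 4.75e-04

[H⁺] = 10^(−pH) = 10^(−2.070) = 8.511e-03 M. For HA ⇌ H⁺ + A⁻, Ka = x²/(C − x) = (8.511e-03)²/(0.161 − 8.511e-03) = 4.75e-04.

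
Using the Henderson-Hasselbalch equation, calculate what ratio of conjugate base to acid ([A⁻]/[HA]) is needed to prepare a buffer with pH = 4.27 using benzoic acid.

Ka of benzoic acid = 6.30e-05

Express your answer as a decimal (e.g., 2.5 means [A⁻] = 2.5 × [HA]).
[A⁻]/[HA] = 1.173

pKa = −log(6.30e-05) = 4.2007. pH = pKa + log([A⁻]/[HA]). 4.27 = 4.2007 + log(ratio). log(ratio) = 4.27 − 4.2007 = 0.0693. ratio = 10^(0.0693) = 1.173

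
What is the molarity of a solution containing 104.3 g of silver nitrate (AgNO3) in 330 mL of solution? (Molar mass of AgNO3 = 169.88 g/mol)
Moles of AgNO3 = 104.3 g ÷ 169.88 g/mol = 0.613963 mol
Volume = 330 mL = 0.33 L
Molarity = 0.613963 mol ÷ 0.33 L = 1.86 M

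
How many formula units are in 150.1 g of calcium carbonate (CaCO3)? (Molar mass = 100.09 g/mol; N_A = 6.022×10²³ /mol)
Moles = 150.1 g ÷ 100.09 g/mol = 1.49965 mol
Formula units = 1.49965 mol × 6.022×10²³ /mol = 9.031e+23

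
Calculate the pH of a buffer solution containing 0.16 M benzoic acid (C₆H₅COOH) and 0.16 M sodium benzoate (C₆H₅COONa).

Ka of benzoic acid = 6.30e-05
pH = 4.20

pKa = -log(6.30e-05) = 4.20. pH = pKa + log([A⁻]/[HA]) = 4.20 + log(0.16/0.16)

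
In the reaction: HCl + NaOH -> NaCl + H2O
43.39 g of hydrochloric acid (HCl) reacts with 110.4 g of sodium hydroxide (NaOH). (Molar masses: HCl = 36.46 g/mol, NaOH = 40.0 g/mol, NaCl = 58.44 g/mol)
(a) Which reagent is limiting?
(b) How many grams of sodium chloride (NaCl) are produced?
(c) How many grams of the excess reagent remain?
(a) HCl, (b) 69.55 g, (c) 62.8 g

Moles of HCl = 43.39 g ÷ 36.46 g/mol = 1.19007 mol
Moles of NaOH = 110.4 g ÷ 40.0 g/mol = 2.76 mol
Moles ÷ coefficient: HCl: 1.19007/1 = 1.19, NaOH: 2.76/1 = 2.76
(a) HCl has the smaller value, so HCl is the limiting reagent.
(b) Moles of NaCl = 1.19007 mol HCl × (1/1) = 1.19007 mol; mass = 1.19007 mol × 58.44 g/mol = 69.55 g
(c) NaOH consumed = 1.19007 × (1/1) = 1.19007 mol; remaining = 2.76 − 1.19007 = 1.56993 mol; mass = 1.56993 mol × 40.0 g/mol = 62.8 g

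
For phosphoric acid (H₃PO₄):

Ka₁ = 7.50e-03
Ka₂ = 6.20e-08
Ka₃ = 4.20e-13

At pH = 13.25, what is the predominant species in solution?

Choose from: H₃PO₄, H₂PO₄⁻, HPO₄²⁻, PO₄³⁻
PO₄³⁻

pKa1 = 2.12, pKa2 = 7.21, pKa3 = 12.38. Each pKa is the crossover between adjacent species; pH = 13.25 lies in the region where PO₄³⁻ predominates.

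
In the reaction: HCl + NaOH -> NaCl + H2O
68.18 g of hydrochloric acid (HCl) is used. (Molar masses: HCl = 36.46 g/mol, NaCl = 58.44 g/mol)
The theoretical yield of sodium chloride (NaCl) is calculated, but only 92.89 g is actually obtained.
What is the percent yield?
Moles of HCl = 68.18 g ÷ 36.46 g/mol = 1.86999 mol
Mole ratio: 1 mol NaCl / 1 mol HCl
Moles of NaCl = 1.86999 × (1/1) = 1.86999 mol
Theoretical yield = 1.86999 mol × 58.44 g/mol = 109.28 g
Actual yield = 92.89 g
Percent yield = (92.89 / 109.28) × 100% = 85.0%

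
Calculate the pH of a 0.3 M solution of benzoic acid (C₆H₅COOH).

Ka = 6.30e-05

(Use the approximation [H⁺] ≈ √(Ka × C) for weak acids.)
pH = 2.36

[H⁺] = √(Ka × C) = √(6.30e-05 × 0.3) = 4.3474e-03. pH = -log(4.3474e-03)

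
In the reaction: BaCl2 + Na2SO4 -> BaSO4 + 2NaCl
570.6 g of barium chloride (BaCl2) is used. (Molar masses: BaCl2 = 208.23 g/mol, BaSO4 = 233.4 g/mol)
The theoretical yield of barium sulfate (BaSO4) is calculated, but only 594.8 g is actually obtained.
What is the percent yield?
Moles of BaCl2 = 570.6 g ÷ 208.23 g/mol = 2.74024 mol
Mole ratio: 1 mol BaSO4 / 1 mol BaCl2
Moles of BaSO4 = 2.74024 × (1/1) = 2.74024 mol
Theoretical yield = 2.74024 mol × 233.4 g/mol = 639.57 g
Actual yield = 594.8 g
Percent yield = (594.8 / 639.57) × 100% = 93.0%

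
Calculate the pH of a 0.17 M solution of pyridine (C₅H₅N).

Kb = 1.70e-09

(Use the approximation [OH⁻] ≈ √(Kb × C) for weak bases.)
pH = 9.23

[OH⁻] = √(Kb × C) = √(1.70e-09 × 0.17) = 1.7000e-05. pOH = 4.77, pH = 14 - pOH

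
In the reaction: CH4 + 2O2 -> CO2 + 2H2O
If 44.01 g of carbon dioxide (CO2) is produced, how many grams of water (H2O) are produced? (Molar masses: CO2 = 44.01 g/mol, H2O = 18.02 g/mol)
Moles of CO2 = 44.01 g ÷ 44.01 g/mol = 1 mol
Mole ratio: 2 mol H2O / 1 mol CO2
Moles of H2O = 1 × (2/1) = 2 mol
Mass of H2O = 2 mol × 18.02 g/mol = 36.04 g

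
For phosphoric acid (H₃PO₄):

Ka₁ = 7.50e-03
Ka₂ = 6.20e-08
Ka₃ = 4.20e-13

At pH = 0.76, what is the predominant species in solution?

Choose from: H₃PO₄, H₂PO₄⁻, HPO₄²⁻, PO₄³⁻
H₃PO₄

pKa1 = 2.12, pKa2 = 7.21, pKa3 = 12.38. Each pKa is the crossover between adjacent species; pH = 0.76 lies in the region where H₃PO₄ predominates.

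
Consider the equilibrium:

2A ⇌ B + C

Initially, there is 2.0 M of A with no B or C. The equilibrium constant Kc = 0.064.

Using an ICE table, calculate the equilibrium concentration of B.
[B] = 0.336 M

ICE: [A] = 2.0 − 2x, [B] = [C] = x.
Kc = x²/(2.0 − 2x)² = 0.064 ⇒ √Kc = x/(2.0 − 2x).
x = √0.064·2.0/(1 + 2√0.064) = 0.25298·2.0/1.506 = 0.33597.
[B] = x = 0.336 M.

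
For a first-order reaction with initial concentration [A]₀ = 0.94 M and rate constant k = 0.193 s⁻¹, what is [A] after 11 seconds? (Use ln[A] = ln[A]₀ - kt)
0.1125 M

ln[A] = ln[A]₀ - k·t = ln(0.94) - (0.193)·(11) = -0.0619 - 2.1230 = -2.1849
[A] = e^(-2.1849) = 0.1125 M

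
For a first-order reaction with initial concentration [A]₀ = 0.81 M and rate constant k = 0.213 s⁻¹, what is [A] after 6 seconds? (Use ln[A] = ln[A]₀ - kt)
0.2257 M

ln[A] = ln[A]₀ - k·t = ln(0.81) - (0.213)·(6) = -0.2107 - 1.2780 = -1.4887
[A] = e^(-1.4887) = 0.2257 M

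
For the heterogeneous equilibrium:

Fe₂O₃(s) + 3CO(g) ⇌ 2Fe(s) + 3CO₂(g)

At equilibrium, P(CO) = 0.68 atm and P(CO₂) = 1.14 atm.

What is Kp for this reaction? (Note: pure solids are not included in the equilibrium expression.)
K_p = 4.712

Solids (Fe₂O₃, Fe) are excluded.
Kp = P(CO₂)³/P(CO)³ = (1.14)³/(0.68)³ = 1.482/0.3144 = 4.712.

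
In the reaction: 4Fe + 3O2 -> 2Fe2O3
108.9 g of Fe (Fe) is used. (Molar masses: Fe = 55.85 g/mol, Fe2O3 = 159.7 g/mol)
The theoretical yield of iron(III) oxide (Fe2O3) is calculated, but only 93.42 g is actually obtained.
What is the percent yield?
Moles of Fe = 108.9 g ÷ 55.85 g/mol = 1.94987 mol
Mole ratio: 2 mol Fe2O3 / 4 mol Fe
Moles of Fe2O3 = 1.94987 × (2/4) = 0.974933 mol
Theoretical yield = 0.974933 mol × 159.7 g/mol = 155.7 g
Actual yield = 93.42 g
Percent yield = (93.42 / 155.7) × 100% = 60.0%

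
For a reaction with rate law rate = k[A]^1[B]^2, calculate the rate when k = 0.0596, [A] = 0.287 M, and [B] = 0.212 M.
0.0007688 M/s

rate = k·[A]^1·[B]^2 = 0.0596·(0.287)^1·(0.212)^2 = 0.0596·0.287·0.044944 = 0.0007688 M/s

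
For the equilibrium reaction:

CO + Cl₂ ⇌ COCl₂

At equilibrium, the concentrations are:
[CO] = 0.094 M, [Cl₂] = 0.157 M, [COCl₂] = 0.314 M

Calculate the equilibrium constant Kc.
K_c = 21.2766

Kc = ([COCl₂]) / ([CO] × [Cl₂])
   = ((0.314)) / ((0.094)·(0.157))
   = 0.314 / 0.014758 = 21.2766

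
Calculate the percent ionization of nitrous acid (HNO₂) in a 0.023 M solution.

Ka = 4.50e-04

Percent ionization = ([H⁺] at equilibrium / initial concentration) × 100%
Percent ionization = 13%

Let x = [H⁺]. Ka = x²/(C - x) ⇒ x² + (4.50e-04)x - (4.50e-04)(0.023) = 0. x = 3.0000e-03. Percent = (3.0000e-03/0.023) × 100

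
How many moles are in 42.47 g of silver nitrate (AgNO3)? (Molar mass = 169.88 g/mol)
Moles = 42.47 g ÷ 169.88 g/mol = 0.25 mol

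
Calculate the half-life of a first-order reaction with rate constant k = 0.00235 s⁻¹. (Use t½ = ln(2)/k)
294.96 s

t½ = ln(2)/k = 0.6931/0.00235 = 294.96 s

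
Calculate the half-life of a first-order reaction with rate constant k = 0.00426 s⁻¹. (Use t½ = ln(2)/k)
162.71 s

t½ = ln(2)/k = 0.6931/0.00426 = 162.71 s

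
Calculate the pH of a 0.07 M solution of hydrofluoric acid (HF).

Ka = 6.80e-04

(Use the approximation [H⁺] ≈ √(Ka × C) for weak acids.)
pH = 2.16

[H⁺] = √(Ka × C) = √(6.80e-04 × 0.07) = 6.8993e-03. pH = -log(6.8993e-03)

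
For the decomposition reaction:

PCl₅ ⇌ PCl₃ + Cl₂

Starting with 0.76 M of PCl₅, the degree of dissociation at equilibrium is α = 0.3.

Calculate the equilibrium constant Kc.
K_c = 0.0977

x = α·[A]₀ = 0.3 × 0.76 = 0.228 M dissociated.
At eq: [PCl₅] = 0.76 − 0.228 = 0.532 M; [PCl₃] = [Cl₂] = x = 0.228 M.
Kc = [PCl₃][Cl₂]/[PCl₅] = (0.228)²/0.532 = 0.09771.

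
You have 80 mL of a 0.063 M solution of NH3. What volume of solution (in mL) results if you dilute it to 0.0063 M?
Using M₁V₁ = M₂V₂:
0.063 × 80 = 0.0063 × V₂
V₂ = (0.063 × 80) / 0.0063 = 800 mL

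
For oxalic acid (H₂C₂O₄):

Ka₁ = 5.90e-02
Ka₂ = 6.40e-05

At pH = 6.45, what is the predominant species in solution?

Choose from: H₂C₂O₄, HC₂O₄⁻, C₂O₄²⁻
C₂O₄²⁻

pKa1 = 1.23, pKa2 = 4.19. Each pKa is the crossover between adjacent species; pH = 6.45 lies in the region where C₂O₄²⁻ predominates.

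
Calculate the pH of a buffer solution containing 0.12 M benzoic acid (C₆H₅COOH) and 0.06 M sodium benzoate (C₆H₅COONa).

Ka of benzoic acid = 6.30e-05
pH = 3.90

pKa = -log(6.30e-05) = 4.20. pH = pKa + log([A⁻]/[HA]) = 4.20 + log(0.06/0.12)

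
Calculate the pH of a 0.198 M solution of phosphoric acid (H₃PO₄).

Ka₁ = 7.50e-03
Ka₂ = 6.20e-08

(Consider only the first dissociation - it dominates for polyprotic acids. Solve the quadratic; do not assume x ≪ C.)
pH = 1.46

x² + Ka₁·x − Ka₁·C = 0 with Ka₁ = 7.50e-03, C = 0.198.
x = (−Ka₁ + √(Ka₁² + 4·Ka₁·C))/2 = 3.4968e-02 M, so pH = 1.46.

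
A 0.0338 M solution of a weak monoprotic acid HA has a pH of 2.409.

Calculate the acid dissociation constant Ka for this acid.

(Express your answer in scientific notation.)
K_a = 5.09e-04

[H⁺] = 10^(−pH) = 10^(−2.409) = 3.899e-03 M. For HA ⇌ H⁺ + A⁻, Ka = x²/(C − x) = (3.899e-03)²/(0.0338 − 3.899e-03) = 5.09e-04.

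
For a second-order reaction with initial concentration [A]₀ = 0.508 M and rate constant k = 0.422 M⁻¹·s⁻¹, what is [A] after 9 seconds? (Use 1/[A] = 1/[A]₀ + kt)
0.1734 M

1/[A] = 1/[A]₀ + k·t = 1/0.508 + (0.422)·(9) = 1.9685 + 3.7980 = 5.7665
[A] = 1/5.7665 = 0.1734 M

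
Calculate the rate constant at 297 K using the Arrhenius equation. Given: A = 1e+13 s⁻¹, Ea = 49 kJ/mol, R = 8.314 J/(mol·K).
2.41e+04 s⁻¹

k = A·exp(-Ea/(R·T)) = 1e+13·exp(-49000/(8.314·297)) = 1e+13·exp(-19.8440) = 1e+13·2.4091e-09 = 2.41e+04 s⁻¹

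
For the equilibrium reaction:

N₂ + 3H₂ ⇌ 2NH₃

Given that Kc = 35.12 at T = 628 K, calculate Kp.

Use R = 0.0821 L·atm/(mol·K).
K_p = 0.0132

Δn = (moles gaseous products) − (moles gaseous reactants) = -2
T = 628 K; RT = 0.0821 × 628 = 51.5588
Kp = Kc·(RT)^Δn = 35.12 × (51.5588)^-2 = 35.12 × 0.000376179 = 0.0132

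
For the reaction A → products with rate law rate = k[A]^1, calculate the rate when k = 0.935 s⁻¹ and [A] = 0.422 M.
0.3946 M/s

rate = k·[A]^1 = 0.935·(0.422)^1 = 0.935·0.422 = 0.3946 M/s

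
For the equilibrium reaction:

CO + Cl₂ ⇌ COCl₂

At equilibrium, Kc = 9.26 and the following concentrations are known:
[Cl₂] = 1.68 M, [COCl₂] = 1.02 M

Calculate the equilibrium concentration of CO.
[CO] = 0.0656 M

Kc = ([COCl₂]) / ([CO] × [Cl₂]) = 9.26
[CO]^1 = (product terms)/(Kc · other reactant terms) = 1.02 / (9.26 · 1.68) = 0.065566
[CO] = 0.0656 M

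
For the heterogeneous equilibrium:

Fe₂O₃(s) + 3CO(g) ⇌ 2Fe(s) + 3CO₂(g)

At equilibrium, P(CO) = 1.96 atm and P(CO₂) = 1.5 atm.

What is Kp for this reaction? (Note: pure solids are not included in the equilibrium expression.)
K_p = 0.448

Solids (Fe₂O₃, Fe) are excluded.
Kp = P(CO₂)³/P(CO)³ = (1.5)³/(1.96)³ = 3.375/7.53 = 0.448.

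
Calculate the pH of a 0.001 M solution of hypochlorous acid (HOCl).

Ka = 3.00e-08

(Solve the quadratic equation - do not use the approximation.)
pH = 5.26

x² + Ka×x - Ka×C = 0. Using quadratic formula: [H⁺] = 5.4622e-06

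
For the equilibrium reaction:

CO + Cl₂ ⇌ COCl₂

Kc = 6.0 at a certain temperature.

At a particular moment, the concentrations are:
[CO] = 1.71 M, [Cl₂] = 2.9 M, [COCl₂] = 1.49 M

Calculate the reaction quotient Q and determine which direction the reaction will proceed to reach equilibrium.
Q = 0.300, Q < K, reaction proceeds forward (toward products)

Q = ([COCl₂]) / ([CO] × [Cl₂])
  = ((1.49)) / ((1.71)·(2.9)) = 1.49/4.959 = 0.3005
Since Q = 0.3005 < Kc = 6.0, the reaction proceeds forward (toward products) to reach equilibrium.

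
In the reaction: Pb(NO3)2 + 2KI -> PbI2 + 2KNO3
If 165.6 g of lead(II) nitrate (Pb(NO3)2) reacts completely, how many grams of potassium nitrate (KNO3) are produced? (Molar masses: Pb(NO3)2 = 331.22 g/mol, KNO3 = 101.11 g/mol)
Moles of Pb(NO3)2 = 165.6 g ÷ 331.22 g/mol = 0.49997 mol
Mole ratio: 2 mol KNO3 / 1 mol Pb(NO3)2
Moles of KNO3 = 0.49997 × (2/1) = 0.99994 mol
Mass of KNO3 = 0.99994 mol × 101.11 g/mol = 101.1 g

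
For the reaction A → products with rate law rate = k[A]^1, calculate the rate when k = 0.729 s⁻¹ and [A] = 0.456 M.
0.3324 M/s

rate = k·[A]^1 = 0.729·(0.456)^1 = 0.729·0.456 = 0.3324 M/s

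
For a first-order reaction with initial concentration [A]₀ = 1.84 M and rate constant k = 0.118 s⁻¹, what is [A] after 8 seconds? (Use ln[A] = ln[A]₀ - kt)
0.7159 M

ln[A] = ln[A]₀ - k·t = ln(1.84) - (0.118)·(8) = 0.6098 - 0.9440 = -0.3342
[A] = e^(-0.3342) = 0.7159 M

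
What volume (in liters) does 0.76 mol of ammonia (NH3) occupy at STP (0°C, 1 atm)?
At STP, 1 mol of gas occupies 22.4 L
Volume = 0.76 mol × 22.4 L/mol = 17.02 L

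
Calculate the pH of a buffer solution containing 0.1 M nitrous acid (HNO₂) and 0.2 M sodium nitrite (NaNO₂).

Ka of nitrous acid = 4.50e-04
pH = 3.65

pKa = -log(4.50e-04) = 3.35. pH = pKa + log([A⁻]/[HA]) = 3.35 + log(0.2/0.1)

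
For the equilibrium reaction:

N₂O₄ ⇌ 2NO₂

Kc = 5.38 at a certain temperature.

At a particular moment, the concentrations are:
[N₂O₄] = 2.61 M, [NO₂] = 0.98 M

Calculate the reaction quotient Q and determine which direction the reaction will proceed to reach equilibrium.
Q = 0.368, Q < K, reaction proceeds forward (toward products)

Q = ([NO₂]^2) / ([N₂O₄])
  = ((0.98)^2) / ((2.61)) = 0.9604/2.61 = 0.368
Since Q = 0.368 < Kc = 5.38, the reaction proceeds forward (toward products) to reach equilibrium.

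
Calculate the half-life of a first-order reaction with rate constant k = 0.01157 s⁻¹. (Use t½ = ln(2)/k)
59.91 s

t½ = ln(2)/k = 0.6931/0.01157 = 59.91 s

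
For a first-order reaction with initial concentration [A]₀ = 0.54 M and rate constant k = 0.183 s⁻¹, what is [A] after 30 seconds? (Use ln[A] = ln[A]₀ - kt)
0.0022 M

ln[A] = ln[A]₀ - k·t = ln(0.54) - (0.183)·(30) = -0.6162 - 5.4900 = -6.1062
[A] = e^(-6.1062) = 0.0022 M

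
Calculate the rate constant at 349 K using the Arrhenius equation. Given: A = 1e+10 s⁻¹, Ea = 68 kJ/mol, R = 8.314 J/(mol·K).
6.64e-01 s⁻¹

k = A·exp(-Ea/(R·T)) = 1e+10·exp(-68000/(8.314·349)) = 1e+10·exp(-23.4355) = 1e+10·6.6391e-11 = 6.64e-01 s⁻¹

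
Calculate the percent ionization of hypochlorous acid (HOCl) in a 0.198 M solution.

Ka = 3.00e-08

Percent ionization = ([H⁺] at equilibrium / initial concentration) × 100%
Percent ionization = 0.0389%

Let x = [H⁺]. Ka = x²/(C - x) ⇒ x² + (3.00e-08)x - (3.00e-08)(0.198) = 0. x = 7.7056e-05. Percent = (7.7056e-05/0.198) × 100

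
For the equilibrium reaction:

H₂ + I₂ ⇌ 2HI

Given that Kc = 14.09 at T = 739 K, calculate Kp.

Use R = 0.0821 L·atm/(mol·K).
K_p = 14.0900

Δn = (moles gaseous products) − (moles gaseous reactants) = 0
T = 739 K; RT = 0.0821 × 739 = 60.6719
Kp = Kc·(RT)^Δn = 14.09 × (60.6719)^0 = 14.09 × 1 = 14.0900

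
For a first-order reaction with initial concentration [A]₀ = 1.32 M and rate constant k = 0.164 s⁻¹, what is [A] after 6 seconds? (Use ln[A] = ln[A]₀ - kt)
0.4934 M

ln[A] = ln[A]₀ - k·t = ln(1.32) - (0.164)·(6) = 0.2776 - 0.9840 = -0.7064
[A] = e^(-0.7064) = 0.4934 M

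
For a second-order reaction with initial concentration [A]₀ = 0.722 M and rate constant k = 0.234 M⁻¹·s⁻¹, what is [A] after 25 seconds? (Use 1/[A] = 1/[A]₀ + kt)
0.1382 M

1/[A] = 1/[A]₀ + k·t = 1/0.722 + (0.234)·(25) = 1.3850 + 5.8500 = 7.2350
[A] = 1/7.2350 = 0.1382 M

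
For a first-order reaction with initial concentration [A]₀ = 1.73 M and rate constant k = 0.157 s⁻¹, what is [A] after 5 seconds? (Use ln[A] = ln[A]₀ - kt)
0.7891 M

ln[A] = ln[A]₀ - k·t = ln(1.73) - (0.157)·(5) = 0.5481 - 0.7850 = -0.2369
[A] = e^(-0.2369) = 0.7891 M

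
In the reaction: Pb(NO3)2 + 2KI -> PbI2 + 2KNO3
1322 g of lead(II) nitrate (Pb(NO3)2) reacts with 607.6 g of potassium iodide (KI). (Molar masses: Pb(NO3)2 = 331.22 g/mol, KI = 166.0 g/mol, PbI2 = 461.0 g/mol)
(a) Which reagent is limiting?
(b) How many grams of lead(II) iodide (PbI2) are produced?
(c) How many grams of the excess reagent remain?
(a) KI, (b) 843.7 g, (c) 715.8 g

Moles of Pb(NO3)2 = 1322 g ÷ 331.22 g/mol = 3.9913 mol
Moles of KI = 607.6 g ÷ 166.0 g/mol = 3.66024 mol
Moles ÷ coefficient: Pb(NO3)2: 3.9913/1 = 3.991, KI: 3.66024/2 = 1.83
(a) KI has the smaller value, so KI is the limiting reagent.
(b) Moles of PbI2 = 3.66024 mol KI × (1/2) = 1.83012 mol; mass = 1.83012 mol × 461.0 g/mol = 843.7 g
(c) Pb(NO3)2 consumed = 3.66024 × (1/2) = 1.83012 mol; remaining = 3.9913 − 1.83012 = 2.16118 mol; mass = 2.16118 mol × 331.22 g/mol = 715.8 g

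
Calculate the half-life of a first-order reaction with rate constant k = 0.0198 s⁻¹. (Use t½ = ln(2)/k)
35.01 s

t½ = ln(2)/k = 0.6931/0.0198 = 35.01 s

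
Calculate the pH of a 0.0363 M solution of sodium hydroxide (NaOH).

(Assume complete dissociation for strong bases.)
pH = 12.56

[OH⁻] = 0.0363 M for strong base. pOH = -log[OH⁻] = 1.44, pH = 14 - pOH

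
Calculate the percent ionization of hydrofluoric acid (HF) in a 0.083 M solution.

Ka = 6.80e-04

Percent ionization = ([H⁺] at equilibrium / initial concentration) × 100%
Percent ionization = 8.65%

Let x = [H⁺]. Ka = x²/(C - x) ⇒ x² + (6.80e-04)x - (6.80e-04)(0.083) = 0. x = 7.1803e-03. Percent = (7.1803e-03/0.083) × 100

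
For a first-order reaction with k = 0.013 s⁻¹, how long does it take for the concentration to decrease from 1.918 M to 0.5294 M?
99.02 s

From ln[A] = ln[A]₀ - k·t: t = ln([A]₀/[A])/k = ln(1.918/0.5294)/0.013 = ln(3.6230)/0.013 = 1.2873/0.013 = 99.02 s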